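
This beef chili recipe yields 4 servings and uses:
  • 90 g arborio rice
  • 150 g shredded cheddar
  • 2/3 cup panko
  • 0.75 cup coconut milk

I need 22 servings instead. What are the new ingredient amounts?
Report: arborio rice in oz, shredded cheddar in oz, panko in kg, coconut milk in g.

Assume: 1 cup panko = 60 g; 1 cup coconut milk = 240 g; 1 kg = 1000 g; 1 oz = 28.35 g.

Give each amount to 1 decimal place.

Scaling factor: 22/4 = 11/2 = 5.5.
arborio rice: 90 g × 11/2 ÷ 28.35 g/oz ≈ 17.5 oz
shredded cheddar: 150 g × 11/2 ÷ 28.35 g/oz ≈ 29.1 oz
panko: 2/3 cup × 11/2 × 60 g/cup ÷ 1000 g/kg ≈ 0.2 kg
coconut milk: 0.75 cup × 11/2 × 240 g/cup = 990.0 g

arborio rice: 17.5 oz; shredded cheddar: 29.1 oz; panko: 0.2 kg; coconut milk: 990.0 g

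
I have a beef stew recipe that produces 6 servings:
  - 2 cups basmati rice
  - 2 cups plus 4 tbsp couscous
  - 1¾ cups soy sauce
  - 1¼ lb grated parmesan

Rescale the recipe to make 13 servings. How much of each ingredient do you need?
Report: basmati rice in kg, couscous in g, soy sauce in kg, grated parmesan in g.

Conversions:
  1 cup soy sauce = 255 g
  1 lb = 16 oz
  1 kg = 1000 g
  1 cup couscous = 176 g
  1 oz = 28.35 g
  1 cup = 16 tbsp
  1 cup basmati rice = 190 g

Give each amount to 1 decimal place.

Scaling factor: 13/6.
basmati rice: 2 cup × 13/6 × 190 g/cup ÷ 1000 g/kg ≈ 0.8 kg
couscous: (2 cup + 4 tbsp = 2.25 cup) × 13/6 × 176 g/cup = 858.0 g
soy sauce: 1.75 cup × 13/6 × 255 g/cup ÷ 1000 g/kg ≈ 1.0 kg
grated parmesan: 1.25 lb × 13/6 × 16 oz/lb × 28.35 g/oz = 1228.5 g

basmati rice: 0.8 kg; couscous: 858.0 g; soy sauce: 1.0 kg; grated parmesan: 1228.5 g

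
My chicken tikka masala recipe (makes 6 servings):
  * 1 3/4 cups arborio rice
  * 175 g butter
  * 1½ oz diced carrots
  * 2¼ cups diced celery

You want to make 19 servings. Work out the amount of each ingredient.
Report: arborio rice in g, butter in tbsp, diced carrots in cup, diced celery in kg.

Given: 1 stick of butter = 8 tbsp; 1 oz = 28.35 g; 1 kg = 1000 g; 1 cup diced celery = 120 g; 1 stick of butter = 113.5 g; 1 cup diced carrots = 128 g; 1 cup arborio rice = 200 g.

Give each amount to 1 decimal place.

arborio rice: 1108.3 g; butter: 39.1 tbsp; diced carrots: 1.1 cup; diced celery: 0.9 kg

Scaling factor: 19/6.
arborio rice: 1.75 cup × 19/6 × 200 g/cup ≈ 1108.3 g
butter: 175 g × 19/6 ÷ 113.5 g/stick × 8 tbsp/stick ≈ 39.1 tbsp
diced carrots: 1.5 oz × 19/6 × 28.35 g/oz ÷ 128 g/cup ≈ 1.1 cup
diced celery: 2.25 cup × 19/6 × 120 g/cup ÷ 1000 g/kg ≈ 0.9 kg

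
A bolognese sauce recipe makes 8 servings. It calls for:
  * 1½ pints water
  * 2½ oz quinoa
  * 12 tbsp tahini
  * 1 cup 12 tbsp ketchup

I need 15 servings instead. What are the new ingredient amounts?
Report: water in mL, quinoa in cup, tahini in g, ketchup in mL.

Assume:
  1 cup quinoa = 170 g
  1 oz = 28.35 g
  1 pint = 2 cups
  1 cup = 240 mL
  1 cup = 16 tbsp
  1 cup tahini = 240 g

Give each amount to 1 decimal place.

water: 1350.0 mL; quinoa: 0.8 cup; tahini: 337.5 g; ketchup: 787.5 mL

Scaling factor: 15/8 = 1.875.
water: 1.5 pint × 15/8 × 2 cup/pint × 240 mL/cup = 1350.0 mL
quinoa: 2.5 oz × 15/8 × 28.35 g/oz ÷ 170 g/cup ≈ 0.8 cup
tahini: 12 tbsp × 15/8 ÷ 16 tbsp/cup × 240 g/cup = 337.5 g
ketchup: (1 cup + 12 tbsp = 1.75 cup) × 15/8 × 240 mL/cup = 787.5 mL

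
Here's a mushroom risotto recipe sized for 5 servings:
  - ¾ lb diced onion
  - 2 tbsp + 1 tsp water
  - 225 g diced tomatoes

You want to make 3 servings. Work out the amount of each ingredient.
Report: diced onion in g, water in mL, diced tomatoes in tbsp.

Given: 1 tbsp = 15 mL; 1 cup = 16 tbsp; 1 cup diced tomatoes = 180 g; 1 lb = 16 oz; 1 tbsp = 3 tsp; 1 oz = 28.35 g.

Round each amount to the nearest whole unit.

Scaling factor: 3/5 = 0.6.
diced onion: 0.75 lb × 3/5 × 16 oz/lb × 28.35 g/oz ≈ 204 g
water: (2 tbsp + 1 tsp = 7/3 tbsp) × 3/5 × 15 mL/tbsp = 21 mL
diced tomatoes: 225 g × 3/5 ÷ 180 g/cup × 16 tbsp/cup = 12 tbsp

diced onion: 204 g; water: 21 mL; diced tomatoes: 12 tbsp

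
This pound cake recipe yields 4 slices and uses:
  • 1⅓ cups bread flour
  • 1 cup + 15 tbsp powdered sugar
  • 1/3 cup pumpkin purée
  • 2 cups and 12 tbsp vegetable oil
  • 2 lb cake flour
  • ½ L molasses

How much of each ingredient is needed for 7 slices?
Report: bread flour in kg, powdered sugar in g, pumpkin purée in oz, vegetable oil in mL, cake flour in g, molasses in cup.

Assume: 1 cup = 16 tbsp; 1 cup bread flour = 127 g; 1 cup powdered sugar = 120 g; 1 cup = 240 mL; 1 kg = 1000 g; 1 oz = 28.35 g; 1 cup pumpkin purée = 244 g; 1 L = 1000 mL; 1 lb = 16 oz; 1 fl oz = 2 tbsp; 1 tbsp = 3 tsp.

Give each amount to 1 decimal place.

bread flour: 0.3 kg; powdered sugar: 406.9 g; pumpkin purée: 5.0 oz; vegetable oil: 1155.0 mL; cake flour: 1587.6 g; molasses: 3.6 cup

Scaling factor: 7/4 = 1.75.
bread flour: 4/3 cup × 7/4 × 127 g/cup ÷ 1000 g/kg ≈ 0.3 kg
powdered sugar: (1 cup + 15 tbsp = 1.9375 cup) × 7/4 × 120 g/cup ≈ 406.9 g
pumpkin purée: 1/3 cup × 7/4 × 244 g/cup ÷ 28.35 g/oz ≈ 5.0 oz
vegetable oil: (2 cup + 12 tbsp = 2.75 cup) × 7/4 × 240 mL/cup = 1155.0 mL
cake flour: 2 lb × 7/4 × 16 oz/lb × 28.35 g/oz = 1587.6 g
molasses: 0.5 L × 7/4 × 1000 mL/L ÷ 240 mL/cup ≈ 3.6 cup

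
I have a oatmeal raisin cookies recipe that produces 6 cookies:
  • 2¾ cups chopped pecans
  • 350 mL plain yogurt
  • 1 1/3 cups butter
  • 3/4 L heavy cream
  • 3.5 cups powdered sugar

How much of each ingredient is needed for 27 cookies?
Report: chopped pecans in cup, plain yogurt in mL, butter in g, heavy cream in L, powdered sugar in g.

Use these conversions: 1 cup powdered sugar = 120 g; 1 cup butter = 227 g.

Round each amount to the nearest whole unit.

Scaling factor: 27/6 = 9/2 = 4.5.
chopped pecans: 2.75 cup × 9/2 ≈ 12 cup
plain yogurt: 350 mL × 9/2 = 1575 mL
butter: 4/3 cup × 9/2 × 227 g/cup = 1362 g
heavy cream: 0.75 L × 9/2 ≈ 3 L
powdered sugar: 3.5 cup × 9/2 × 120 g/cup = 1890 g

chopped pecans: 12 cup; plain yogurt: 1575 mL; butter: 1362 g; heavy cream: 3 L; powdered sugar: 1890 g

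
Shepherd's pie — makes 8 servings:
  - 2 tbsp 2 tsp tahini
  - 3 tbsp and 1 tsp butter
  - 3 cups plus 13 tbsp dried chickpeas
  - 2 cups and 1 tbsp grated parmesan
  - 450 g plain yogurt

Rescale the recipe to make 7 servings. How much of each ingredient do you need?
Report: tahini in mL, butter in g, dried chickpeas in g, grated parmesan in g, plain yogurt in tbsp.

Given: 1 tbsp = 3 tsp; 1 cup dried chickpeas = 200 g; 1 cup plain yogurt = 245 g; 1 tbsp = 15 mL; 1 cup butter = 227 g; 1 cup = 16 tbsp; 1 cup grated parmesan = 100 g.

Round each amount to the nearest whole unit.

Scaling factor: 7/8 = 0.875.
tahini: (2 tbsp + 2 tsp = 8/3 tbsp) × 7/8 × 15 mL/tbsp = 35 mL
butter: (3 tbsp + 1 tsp = 10/3 tbsp) × 7/8 ÷ 16 tbsp/cup × 227 g/cup ≈ 41 g
dried chickpeas: (3 cup + 13 tbsp = 3.8125 cup) × 7/8 × 200 g/cup ≈ 667 g
grated parmesan: (2 cup + 1 tbsp = 2.0625 cup) × 7/8 × 100 g/cup ≈ 180 g
plain yogurt: 450 g × 7/8 ÷ 245 g/cup × 16 tbsp/cup ≈ 26 tbsp

tahini: 35 mL; butter: 41 g; dried chickpeas: 667 g; grated parmesan: 180 g; plain yogurt: 26 tbsp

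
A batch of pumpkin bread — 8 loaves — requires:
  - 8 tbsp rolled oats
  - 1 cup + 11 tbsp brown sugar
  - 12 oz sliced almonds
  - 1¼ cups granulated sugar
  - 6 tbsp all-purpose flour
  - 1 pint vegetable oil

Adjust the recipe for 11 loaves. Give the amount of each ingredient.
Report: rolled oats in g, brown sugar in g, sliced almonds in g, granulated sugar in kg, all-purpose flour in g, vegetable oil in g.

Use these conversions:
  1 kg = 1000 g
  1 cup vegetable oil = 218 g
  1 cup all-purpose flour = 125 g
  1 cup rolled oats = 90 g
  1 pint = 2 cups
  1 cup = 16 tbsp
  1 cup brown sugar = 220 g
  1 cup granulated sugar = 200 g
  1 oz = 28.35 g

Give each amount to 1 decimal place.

rolled oats: 61.9 g; brown sugar: 510.5 g; sliced almonds: 467.8 g; granulated sugar: 0.3 kg; all-purpose flour: 64.5 g; vegetable oil: 599.5 g

Scaling factor: 11/8 = 1.375.
rolled oats: 8 tbsp × 11/8 ÷ 16 tbsp/cup × 90 g/cup ≈ 61.9 g
brown sugar: (1 cup + 11 tbsp = 1.6875 cup) × 11/8 × 220 g/cup ≈ 510.5 g
sliced almonds: 12 oz × 11/8 × 28.35 g/oz ≈ 467.8 g
granulated sugar: 1.25 cup × 11/8 × 200 g/cup ÷ 1000 g/kg ≈ 0.3 kg
all-purpose flour: 6 tbsp × 11/8 ÷ 16 tbsp/cup × 125 g/cup ≈ 64.5 g
vegetable oil: 1 pint × 11/8 × 2 cup/pint × 218 g/cup = 599.5 g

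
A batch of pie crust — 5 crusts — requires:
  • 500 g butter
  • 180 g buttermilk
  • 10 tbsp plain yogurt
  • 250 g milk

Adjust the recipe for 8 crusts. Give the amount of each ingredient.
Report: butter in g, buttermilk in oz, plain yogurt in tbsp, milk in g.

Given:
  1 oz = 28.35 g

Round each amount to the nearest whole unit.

Scaling factor: 8/5 = 1.6.
butter: 500 g × 8/5 = 800 g
buttermilk: 180 g × 8/5 ÷ 28.35 g/oz ≈ 10 oz
plain yogurt: 10 tbsp × 8/5 = 16 tbsp
milk: 250 g × 8/5 = 400 g

butter: 800 g; buttermilk: 10 oz; plain yogurt: 16 tbsp; milk: 400 g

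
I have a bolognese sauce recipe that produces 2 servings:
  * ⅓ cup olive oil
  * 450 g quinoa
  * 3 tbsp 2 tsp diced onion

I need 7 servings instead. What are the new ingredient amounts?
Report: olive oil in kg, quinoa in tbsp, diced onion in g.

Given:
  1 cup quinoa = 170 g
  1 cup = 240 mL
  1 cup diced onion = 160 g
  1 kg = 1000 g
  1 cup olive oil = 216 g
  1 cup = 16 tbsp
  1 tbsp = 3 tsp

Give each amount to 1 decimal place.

Scaling factor: 7/2 = 3.5.
olive oil: 1/3 cup × 7/2 × 216 g/cup ÷ 1000 g/kg ≈ 0.3 kg
quinoa: 450 g × 7/2 ÷ 170 g/cup × 16 tbsp/cup ≈ 148.2 tbsp
diced onion: (3 tbsp + 2 tsp = 11/3 tbsp) × 7/2 ÷ 16 tbsp/cup × 160 g/cup ≈ 128.3 g

olive oil: 0.3 kg; quinoa: 148.2 tbsp; diced onion: 128.3 g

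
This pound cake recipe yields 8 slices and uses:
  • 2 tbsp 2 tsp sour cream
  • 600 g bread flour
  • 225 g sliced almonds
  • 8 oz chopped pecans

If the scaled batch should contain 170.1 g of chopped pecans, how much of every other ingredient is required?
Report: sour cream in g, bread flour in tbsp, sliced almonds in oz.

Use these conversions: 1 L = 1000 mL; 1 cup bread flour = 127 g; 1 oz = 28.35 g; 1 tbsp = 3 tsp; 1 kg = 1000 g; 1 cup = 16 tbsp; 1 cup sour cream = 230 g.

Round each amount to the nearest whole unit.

The original recipe has 226.8 g of chopped pecans, so the scaling factor is 170.1 ÷ 226.8 = 3/4 = 0.75.
sour cream: (2 tbsp + 2 tsp = 8/3 tbsp) × 3/4 ÷ 16 tbsp/cup × 230 g/cup ≈ 29 g
bread flour: 600 g × 3/4 ÷ 127 g/cup × 16 tbsp/cup ≈ 57 tbsp
sliced almonds: 225 g × 3/4 ÷ 28.35 g/oz ≈ 6 oz

sour cream: 29 g; bread flour: 57 tbsp; sliced almonds: 6 oz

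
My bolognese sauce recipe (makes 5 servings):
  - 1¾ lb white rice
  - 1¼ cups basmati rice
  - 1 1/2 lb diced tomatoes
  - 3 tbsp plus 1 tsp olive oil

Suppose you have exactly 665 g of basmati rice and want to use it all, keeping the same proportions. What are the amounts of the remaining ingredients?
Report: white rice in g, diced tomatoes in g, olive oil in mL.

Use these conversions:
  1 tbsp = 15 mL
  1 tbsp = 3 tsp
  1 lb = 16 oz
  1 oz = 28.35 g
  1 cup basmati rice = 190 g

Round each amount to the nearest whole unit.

The original recipe has 237.5 g of basmati rice, so the scaling factor is 665 ÷ 237.5 = 14/5 = 2.8.
white rice: 1.75 lb × 14/5 × 16 oz/lb × 28.35 g/oz ≈ 2223 g
diced tomatoes: 1.5 lb × 14/5 × 16 oz/lb × 28.35 g/oz ≈ 1905 g
olive oil: (3 tbsp + 1 tsp = 10/3 tbsp) × 14/5 × 15 mL/tbsp = 140 mL

white rice: 2223 g; diced tomatoes: 1905 g; olive oil: 140 mL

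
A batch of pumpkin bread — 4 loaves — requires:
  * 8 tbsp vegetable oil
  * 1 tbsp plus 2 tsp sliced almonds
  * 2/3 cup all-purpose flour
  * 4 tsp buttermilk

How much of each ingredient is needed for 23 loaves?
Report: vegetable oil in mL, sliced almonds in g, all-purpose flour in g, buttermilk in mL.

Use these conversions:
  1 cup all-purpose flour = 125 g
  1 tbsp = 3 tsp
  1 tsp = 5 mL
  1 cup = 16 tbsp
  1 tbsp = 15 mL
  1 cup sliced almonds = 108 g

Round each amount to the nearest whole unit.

vegetable oil: 690 mL; sliced almonds: 65 g; all-purpose flour: 479 g; buttermilk: 115 mL

Scaling factor: 23/4 = 5.75.
vegetable oil: 8 tbsp × 23/4 × 15 mL/tbsp = 690 mL
sliced almonds: (1 tbsp + 2 tsp = 5/3 tbsp) × 23/4 ÷ 16 tbsp/cup × 108 g/cup ≈ 65 g
all-purpose flour: 2/3 cup × 23/4 × 125 g/cup ≈ 479 g
buttermilk: 4 tsp × 23/4 × 5 mL/tsp = 115 mL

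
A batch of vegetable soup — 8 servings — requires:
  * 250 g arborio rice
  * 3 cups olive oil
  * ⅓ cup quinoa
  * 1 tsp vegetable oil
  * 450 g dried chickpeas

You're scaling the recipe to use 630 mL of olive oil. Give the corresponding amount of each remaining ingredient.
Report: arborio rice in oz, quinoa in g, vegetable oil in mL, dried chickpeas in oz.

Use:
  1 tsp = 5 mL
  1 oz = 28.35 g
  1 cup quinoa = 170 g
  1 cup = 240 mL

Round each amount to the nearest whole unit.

arborio rice: 8 oz; quinoa: 50 g; vegetable oil: 4 mL; dried chickpeas: 14 oz

The original recipe has 720 mL of olive oil, so the scaling factor is 630 ÷ 720 = 7/8 = 0.875.
arborio rice: 250 g × 7/8 ÷ 28.35 g/oz ≈ 8 oz
quinoa: 1/3 cup × 7/8 × 170 g/cup ≈ 50 g
vegetable oil: 1 tsp × 7/8 × 5 mL/tsp ≈ 4 mL
dried chickpeas: 450 g × 7/8 ÷ 28.35 g/oz ≈ 14 oz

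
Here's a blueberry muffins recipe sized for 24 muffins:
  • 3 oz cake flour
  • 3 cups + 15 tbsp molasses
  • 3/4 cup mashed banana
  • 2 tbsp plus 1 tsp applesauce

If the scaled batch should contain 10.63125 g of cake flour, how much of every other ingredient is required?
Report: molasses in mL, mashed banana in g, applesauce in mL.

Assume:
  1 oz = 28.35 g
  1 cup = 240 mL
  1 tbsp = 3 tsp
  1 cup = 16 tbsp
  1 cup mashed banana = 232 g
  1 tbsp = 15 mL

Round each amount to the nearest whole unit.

molasses: 118 mL; mashed banana: 22 g; applesauce: 4 mL

The original recipe has 85.05 g of cake flour, so the scaling factor is 10.63125 ÷ 85.05 = 1/8 = 0.125.
molasses: (3 cup + 15 tbsp = 3.9375 cup) × 1/8 × 240 mL/cup ≈ 118 mL
mashed banana: 0.75 cup × 1/8 × 232 g/cup ≈ 22 g
applesauce: (2 tbsp + 1 tsp = 7/3 tbsp) × 1/8 × 15 mL/tbsp ≈ 4 mL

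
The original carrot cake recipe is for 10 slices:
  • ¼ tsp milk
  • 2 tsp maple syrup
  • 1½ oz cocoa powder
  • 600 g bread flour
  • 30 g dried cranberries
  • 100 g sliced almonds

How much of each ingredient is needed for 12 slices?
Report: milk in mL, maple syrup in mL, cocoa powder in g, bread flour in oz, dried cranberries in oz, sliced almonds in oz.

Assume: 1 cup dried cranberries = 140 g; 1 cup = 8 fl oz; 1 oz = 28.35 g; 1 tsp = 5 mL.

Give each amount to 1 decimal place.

Scaling factor: 12/10 = 6/5 = 1.2.
milk: 0.25 tsp × 6/5 × 5 mL/tsp = 1.5 mL
maple syrup: 2 tsp × 6/5 × 5 mL/tsp = 12.0 mL
cocoa powder: 1.5 oz × 6/5 × 28.35 g/oz ≈ 51.0 g
bread flour: 600 g × 6/5 ÷ 28.35 g/oz ≈ 25.4 oz
dried cranberries: 30 g × 6/5 ÷ 28.35 g/oz ≈ 1.3 oz
sliced almonds: 100 g × 6/5 ÷ 28.35 g/oz ≈ 4.2 oz

milk: 1.5 mL; maple syrup: 12.0 mL; cocoa powder: 51.0 g; bread flour: 25.4 oz; dried cranberries: 1.3 oz; sliced almonds: 4.2 oz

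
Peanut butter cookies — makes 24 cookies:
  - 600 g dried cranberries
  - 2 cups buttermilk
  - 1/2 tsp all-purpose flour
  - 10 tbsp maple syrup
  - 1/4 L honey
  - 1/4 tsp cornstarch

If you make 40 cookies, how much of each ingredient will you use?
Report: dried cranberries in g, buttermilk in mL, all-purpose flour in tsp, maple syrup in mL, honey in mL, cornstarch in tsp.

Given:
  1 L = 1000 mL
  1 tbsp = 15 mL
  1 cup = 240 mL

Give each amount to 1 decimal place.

Scaling factor: 40/24 = 5/3.
dried cranberries: 600 g × 5/3 = 1000.0 g
buttermilk: 2 cup × 5/3 × 240 mL/cup = 800.0 mL
all-purpose flour: 0.5 tsp × 5/3 ≈ 0.8 tsp
maple syrup: 10 tbsp × 5/3 × 15 mL/tbsp = 250.0 mL
honey: 0.25 L × 5/3 × 1000 mL/L ≈ 416.7 mL
cornstarch: 0.25 tsp × 5/3 ≈ 0.4 tsp

dried cranberries: 1000.0 g; buttermilk: 800.0 mL; all-purpose flour: 0.8 tsp; maple syrup: 250.0 mL; honey: 416.7 mL; cornstarch: 0.4 tsp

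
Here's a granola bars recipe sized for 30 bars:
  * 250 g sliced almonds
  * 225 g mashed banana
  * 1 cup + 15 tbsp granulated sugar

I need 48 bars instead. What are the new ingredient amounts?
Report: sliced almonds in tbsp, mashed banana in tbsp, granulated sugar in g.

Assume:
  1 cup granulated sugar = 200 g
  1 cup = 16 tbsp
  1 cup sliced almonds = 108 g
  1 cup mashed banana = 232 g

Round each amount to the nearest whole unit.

Scaling factor: 48/30 = 8/5 = 1.6.
sliced almonds: 250 g × 8/5 ÷ 108 g/cup × 16 tbsp/cup ≈ 59 tbsp
mashed banana: 225 g × 8/5 ÷ 232 g/cup × 16 tbsp/cup ≈ 25 tbsp
granulated sugar: (1 cup + 15 tbsp = 1.9375 cup) × 8/5 × 200 g/cup = 620 g

sliced almonds: 59 tbsp; mashed banana: 25 tbsp; granulated sugar: 620 g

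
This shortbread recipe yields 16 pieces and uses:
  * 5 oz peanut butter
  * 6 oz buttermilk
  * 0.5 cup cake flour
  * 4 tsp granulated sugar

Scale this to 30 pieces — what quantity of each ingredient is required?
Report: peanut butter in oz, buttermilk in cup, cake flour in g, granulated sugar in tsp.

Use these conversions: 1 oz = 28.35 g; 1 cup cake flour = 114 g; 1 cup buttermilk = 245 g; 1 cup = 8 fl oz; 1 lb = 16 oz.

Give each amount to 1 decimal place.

peanut butter: 9.4 oz; buttermilk: 1.3 cup; cake flour: 106.9 g; granulated sugar: 7.5 tsp

Scaling factor: 30/16 = 15/8 = 1.875.
peanut butter: 5 oz × 15/8 ≈ 9.4 oz
buttermilk: 6 oz × 15/8 × 28.35 g/oz ÷ 245 g/cup ≈ 1.3 cup
cake flour: 0.5 cup × 15/8 × 114 g/cup ≈ 106.9 g
granulated sugar: 4 tsp × 15/8 = 7.5 tsp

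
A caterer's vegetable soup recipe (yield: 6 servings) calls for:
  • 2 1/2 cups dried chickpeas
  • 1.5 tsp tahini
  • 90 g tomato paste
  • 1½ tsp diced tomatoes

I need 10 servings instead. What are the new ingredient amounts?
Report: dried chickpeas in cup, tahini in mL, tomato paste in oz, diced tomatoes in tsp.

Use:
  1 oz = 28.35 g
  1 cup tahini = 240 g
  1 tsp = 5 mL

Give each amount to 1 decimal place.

Scaling factor: 10/6 = 5/3.
dried chickpeas: 2.5 cup × 5/3 ≈ 4.2 cup
tahini: 1.5 tsp × 5/3 × 5 mL/tsp = 12.5 mL
tomato paste: 90 g × 5/3 ÷ 28.35 g/oz ≈ 5.3 oz
diced tomatoes: 1.5 tsp × 5/3 = 2.5 tsp

dried chickpeas: 4.2 cup; tahini: 12.5 mL; tomato paste: 5.3 oz; diced tomatoes: 2.5 tsp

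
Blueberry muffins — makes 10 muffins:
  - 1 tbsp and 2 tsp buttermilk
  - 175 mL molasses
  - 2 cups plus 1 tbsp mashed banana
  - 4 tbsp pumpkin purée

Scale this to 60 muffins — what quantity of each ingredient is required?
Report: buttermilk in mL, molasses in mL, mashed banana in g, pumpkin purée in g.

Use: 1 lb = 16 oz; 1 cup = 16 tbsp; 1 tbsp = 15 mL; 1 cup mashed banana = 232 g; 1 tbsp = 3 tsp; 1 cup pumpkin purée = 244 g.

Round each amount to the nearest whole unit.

buttermilk: 150 mL; molasses: 1050 mL; mashed banana: 2871 g; pumpkin purée: 366 g

Scaling factor: 60/10 = 6.
buttermilk: (1 tbsp + 2 tsp = 5/3 tbsp) × 6 × 15 mL/tbsp = 150 mL
molasses: 175 mL × 6 = 1050 mL
mashed banana: (2 cup + 1 tbsp = 2.0625 cup) × 6 × 232 g/cup = 2871 g
pumpkin purée: 4 tbsp × 6 ÷ 16 tbsp/cup × 244 g/cup = 366 g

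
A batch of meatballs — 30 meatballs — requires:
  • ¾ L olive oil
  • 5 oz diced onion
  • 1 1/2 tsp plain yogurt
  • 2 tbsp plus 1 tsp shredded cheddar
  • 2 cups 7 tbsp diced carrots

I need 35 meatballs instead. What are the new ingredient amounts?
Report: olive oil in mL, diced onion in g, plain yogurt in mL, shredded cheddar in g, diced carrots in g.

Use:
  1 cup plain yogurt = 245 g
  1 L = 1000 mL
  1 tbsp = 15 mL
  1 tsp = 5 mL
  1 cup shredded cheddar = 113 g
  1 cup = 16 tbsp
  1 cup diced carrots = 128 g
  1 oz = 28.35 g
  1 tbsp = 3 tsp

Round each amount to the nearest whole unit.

Scaling factor: 35/30 = 7/6.
olive oil: 0.75 L × 7/6 × 1000 mL/L = 875 mL
diced onion: 5 oz × 7/6 × 28.35 g/oz ≈ 165 g
plain yogurt: 1.5 tsp × 7/6 × 5 mL/tsp ≈ 9 mL
shredded cheddar: (2 tbsp + 1 tsp = 7/3 tbsp) × 7/6 ÷ 16 tbsp/cup × 113 g/cup ≈ 19 g
diced carrots: (2 cup + 7 tbsp = 2.4375 cup) × 7/6 × 128 g/cup = 364 g

olive oil: 875 mL; diced onion: 165 g; plain yogurt: 9 mL; shredded cheddar: 19 g; diced carrots: 364 g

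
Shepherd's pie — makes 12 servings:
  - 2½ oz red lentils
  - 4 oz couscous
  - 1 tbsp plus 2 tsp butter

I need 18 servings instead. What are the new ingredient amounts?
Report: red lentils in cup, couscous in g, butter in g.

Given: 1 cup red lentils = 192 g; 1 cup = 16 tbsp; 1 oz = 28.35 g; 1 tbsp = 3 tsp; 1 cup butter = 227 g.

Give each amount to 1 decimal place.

red lentils: 0.6 cup; couscous: 170.1 g; butter: 35.5 g

Scaling factor: 18/12 = 3/2 = 1.5.
red lentils: 2.5 oz × 3/2 × 28.35 g/oz ÷ 192 g/cup ≈ 0.6 cup
couscous: 4 oz × 3/2 × 28.35 g/oz = 170.1 g
butter: (1 tbsp + 2 tsp = 5/3 tbsp) × 3/2 ÷ 16 tbsp/cup × 227 g/cup ≈ 35.5 g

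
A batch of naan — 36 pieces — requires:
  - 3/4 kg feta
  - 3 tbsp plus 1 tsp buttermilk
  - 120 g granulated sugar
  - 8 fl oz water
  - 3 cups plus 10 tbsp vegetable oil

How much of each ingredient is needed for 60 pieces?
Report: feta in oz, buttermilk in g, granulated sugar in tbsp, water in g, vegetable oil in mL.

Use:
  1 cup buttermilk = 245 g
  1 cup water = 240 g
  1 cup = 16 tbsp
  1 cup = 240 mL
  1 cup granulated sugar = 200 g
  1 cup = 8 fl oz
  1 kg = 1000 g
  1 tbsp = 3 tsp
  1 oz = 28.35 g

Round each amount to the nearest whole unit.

Scaling factor: 60/36 = 5/3.
feta: 0.75 kg × 5/3 × 1000 g/kg ÷ 28.35 g/oz ≈ 44 oz
buttermilk: (3 tbsp + 1 tsp = 10/3 tbsp) × 5/3 ÷ 16 tbsp/cup × 245 g/cup ≈ 85 g
granulated sugar: 120 g × 5/3 ÷ 200 g/cup × 16 tbsp/cup = 16 tbsp
water: 8 fl oz × 5/3 ÷ 8 fl oz/cup × 240 g/cup = 400 g
vegetable oil: (3 cup + 10 tbsp = 3.625 cup) × 5/3 × 240 mL/cup = 1450 mL

feta: 44 oz; buttermilk: 85 g; granulated sugar: 16 tbsp; water: 400 g; vegetable oil: 1450 mL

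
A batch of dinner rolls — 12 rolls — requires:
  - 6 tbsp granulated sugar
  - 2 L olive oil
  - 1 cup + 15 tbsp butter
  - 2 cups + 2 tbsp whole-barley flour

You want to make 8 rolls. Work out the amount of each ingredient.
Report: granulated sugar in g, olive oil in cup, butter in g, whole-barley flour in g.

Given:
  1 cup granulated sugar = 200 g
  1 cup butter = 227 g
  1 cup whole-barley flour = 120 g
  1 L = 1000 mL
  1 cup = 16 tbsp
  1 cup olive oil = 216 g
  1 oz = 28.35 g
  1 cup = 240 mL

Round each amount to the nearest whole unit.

granulated sugar: 50 g; olive oil: 6 cup; butter: 293 g; whole-barley flour: 170 g

Scaling factor: 8/12 = 2/3.
granulated sugar: 6 tbsp × 2/3 ÷ 16 tbsp/cup × 200 g/cup = 50 g
olive oil: 2 L × 2/3 × 1000 mL/L ÷ 240 mL/cup ≈ 6 cup
butter: (1 cup + 15 tbsp = 1.9375 cup) × 2/3 × 227 g/cup ≈ 293 g
whole-barley flour: (2 cup + 2 tbsp = 2.125 cup) × 2/3 × 120 g/cup = 170 g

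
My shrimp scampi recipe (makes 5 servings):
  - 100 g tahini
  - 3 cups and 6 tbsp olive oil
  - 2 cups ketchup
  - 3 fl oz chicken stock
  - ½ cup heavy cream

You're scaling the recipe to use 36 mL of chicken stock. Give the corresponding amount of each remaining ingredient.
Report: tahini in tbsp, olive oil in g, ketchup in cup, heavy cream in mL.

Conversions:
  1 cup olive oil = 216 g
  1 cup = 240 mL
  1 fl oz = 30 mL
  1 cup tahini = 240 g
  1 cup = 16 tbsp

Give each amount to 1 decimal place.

tahini: 2.7 tbsp; olive oil: 291.6 g; ketchup: 0.8 cup; heavy cream: 48.0 mL

The original recipe has 90 mL of chicken stock, so the scaling factor is 36 ÷ 90 = 2/5 = 0.4.
tahini: 100 g × 2/5 ÷ 240 g/cup × 16 tbsp/cup ≈ 2.7 tbsp
olive oil: (3 cup + 6 tbsp = 3.375 cup) × 2/5 × 216 g/cup = 291.6 g
ketchup: 2 cup × 2/5 = 0.8 cup
heavy cream: 0.5 cup × 2/5 × 240 mL/cup = 48.0 mL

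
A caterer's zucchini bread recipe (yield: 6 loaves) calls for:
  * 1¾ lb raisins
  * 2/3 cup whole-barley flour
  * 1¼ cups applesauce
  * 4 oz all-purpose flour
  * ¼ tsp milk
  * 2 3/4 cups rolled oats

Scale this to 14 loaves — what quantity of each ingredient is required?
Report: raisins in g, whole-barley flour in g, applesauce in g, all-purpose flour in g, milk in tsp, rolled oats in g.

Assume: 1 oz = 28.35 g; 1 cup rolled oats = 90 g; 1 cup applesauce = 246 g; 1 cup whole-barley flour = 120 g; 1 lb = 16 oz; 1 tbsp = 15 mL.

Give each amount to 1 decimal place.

raisins: 1852.2 g; whole-barley flour: 186.7 g; applesauce: 717.5 g; all-purpose flour: 264.6 g; milk: 0.6 tsp; rolled oats: 577.5 g

Scaling factor: 14/6 = 7/3.
raisins: 1.75 lb × 7/3 × 16 oz/lb × 28.35 g/oz = 1852.2 g
whole-barley flour: 2/3 cup × 7/3 × 120 g/cup ≈ 186.7 g
applesauce: 1.25 cup × 7/3 × 246 g/cup = 717.5 g
all-purpose flour: 4 oz × 7/3 × 28.35 g/oz = 264.6 g
milk: 0.25 tsp × 7/3 ≈ 0.6 tsp
rolled oats: 2.75 cup × 7/3 × 90 g/cup = 577.5 g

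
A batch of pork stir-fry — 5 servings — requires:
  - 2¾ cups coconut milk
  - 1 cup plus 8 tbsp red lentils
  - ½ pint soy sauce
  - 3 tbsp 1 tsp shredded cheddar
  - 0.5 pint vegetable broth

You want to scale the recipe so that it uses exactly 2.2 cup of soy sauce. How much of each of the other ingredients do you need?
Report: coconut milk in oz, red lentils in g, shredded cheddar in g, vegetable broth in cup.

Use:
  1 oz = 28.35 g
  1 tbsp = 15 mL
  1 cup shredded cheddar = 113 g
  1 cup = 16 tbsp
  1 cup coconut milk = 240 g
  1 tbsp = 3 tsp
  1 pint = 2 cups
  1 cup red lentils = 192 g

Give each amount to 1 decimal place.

coconut milk: 51.2 oz; red lentils: 633.6 g; shredded cheddar: 51.8 g; vegetable broth: 2.2 cup

The original recipe has 1 cup of soy sauce, so the scaling factor is 2.2 ÷ 1 = 11/5 = 2.2.
coconut milk: 2.75 cup × 11/5 × 240 g/cup ÷ 28.35 g/oz ≈ 51.2 oz
red lentils: (1 cup + 8 tbsp = 1.5 cup) × 11/5 × 192 g/cup = 633.6 g
shredded cheddar: (3 tbsp + 1 tsp = 10/3 tbsp) × 11/5 ÷ 16 tbsp/cup × 113 g/cup ≈ 51.8 g
vegetable broth: 0.5 pint × 11/5 × 2 cup/pint = 2.2 cup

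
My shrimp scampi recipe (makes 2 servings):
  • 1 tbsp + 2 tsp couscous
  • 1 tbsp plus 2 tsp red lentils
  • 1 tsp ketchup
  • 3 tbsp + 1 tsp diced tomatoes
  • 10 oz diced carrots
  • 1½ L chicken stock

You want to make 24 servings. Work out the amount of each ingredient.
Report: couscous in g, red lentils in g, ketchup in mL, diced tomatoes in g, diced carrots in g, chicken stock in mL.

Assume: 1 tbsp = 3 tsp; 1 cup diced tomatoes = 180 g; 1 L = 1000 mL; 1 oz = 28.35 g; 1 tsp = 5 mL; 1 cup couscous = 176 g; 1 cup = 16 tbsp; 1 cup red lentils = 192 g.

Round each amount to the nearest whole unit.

couscous: 220 g; red lentils: 240 g; ketchup: 60 mL; diced tomatoes: 450 g; diced carrots: 3402 g; chicken stock: 18000 mL

Scaling factor: 24/2 = 12.
couscous: (1 tbsp + 2 tsp = 5/3 tbsp) × 12 ÷ 16 tbsp/cup × 176 g/cup = 220 g
red lentils: (1 tbsp + 2 tsp = 5/3 tbsp) × 12 ÷ 16 tbsp/cup × 192 g/cup = 240 g
ketchup: 1 tsp × 12 × 5 mL/tsp = 60 mL
diced tomatoes: (3 tbsp + 1 tsp = 10/3 tbsp) × 12 ÷ 16 tbsp/cup × 180 g/cup = 450 g
diced carrots: 10 oz × 12 × 28.35 g/oz = 3402 g
chicken stock: 1.5 L × 12 × 1000 mL/L = 18000 mL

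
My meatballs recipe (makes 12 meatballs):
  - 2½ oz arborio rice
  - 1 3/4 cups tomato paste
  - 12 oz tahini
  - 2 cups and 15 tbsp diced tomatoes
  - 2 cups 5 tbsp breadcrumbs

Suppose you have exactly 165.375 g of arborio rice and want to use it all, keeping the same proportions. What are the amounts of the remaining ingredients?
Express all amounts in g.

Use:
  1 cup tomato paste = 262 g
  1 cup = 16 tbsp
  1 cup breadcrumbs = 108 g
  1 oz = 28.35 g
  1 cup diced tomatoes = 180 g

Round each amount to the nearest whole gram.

The original recipe has 70.875 g of arborio rice, so the scaling factor is 165.375 ÷ 70.875 = 7/3.
tomato paste: 1.75 cup × 7/3 × 262 g/cup ≈ 1070 g
tahini: 12 oz × 7/3 × 28.35 g/oz ≈ 794 g
diced tomatoes: (2 cup + 15 tbsp = 2.9375 cup) × 7/3 × 180 g/cup ≈ 1234 g
breadcrumbs: (2 cup + 5 tbsp = 2.3125 cup) × 7/3 × 108 g/cup ≈ 583 g

tomato paste: 1070 g; tahini: 794 g; diced tomatoes: 1234 g; breadcrumbs: 583 g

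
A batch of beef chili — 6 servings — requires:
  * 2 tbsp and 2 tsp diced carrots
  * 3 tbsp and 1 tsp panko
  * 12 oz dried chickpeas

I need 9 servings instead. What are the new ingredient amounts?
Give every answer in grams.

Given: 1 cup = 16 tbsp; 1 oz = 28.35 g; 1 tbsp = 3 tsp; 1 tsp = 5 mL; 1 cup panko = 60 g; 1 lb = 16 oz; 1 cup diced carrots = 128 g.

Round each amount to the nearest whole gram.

Scaling factor: 9/6 = 3/2 = 1.5.
diced carrots: (2 tbsp + 2 tsp = 8/3 tbsp) × 3/2 ÷ 16 tbsp/cup × 128 g/cup = 32 g
panko: (3 tbsp + 1 tsp = 10/3 tbsp) × 3/2 ÷ 16 tbsp/cup × 60 g/cup ≈ 19 g
dried chickpeas: 12 oz × 3/2 × 28.35 g/oz ≈ 510 g

diced carrots: 32 g; panko: 19 g; dried chickpeas: 510 g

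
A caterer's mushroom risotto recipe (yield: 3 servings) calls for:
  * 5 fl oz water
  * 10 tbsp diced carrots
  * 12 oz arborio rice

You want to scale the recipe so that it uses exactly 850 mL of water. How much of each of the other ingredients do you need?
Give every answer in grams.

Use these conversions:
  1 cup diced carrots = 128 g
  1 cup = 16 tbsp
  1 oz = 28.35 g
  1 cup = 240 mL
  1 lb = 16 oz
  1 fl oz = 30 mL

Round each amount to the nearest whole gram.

diced carrots: 453 g; arborio rice: 1928 g

The original recipe has 150 mL of water, so the scaling factor is 850 ÷ 150 = 17/3.
diced carrots: 10 tbsp × 17/3 ÷ 16 tbsp/cup × 128 g/cup ≈ 453 g
arborio rice: 12 oz × 17/3 × 28.35 g/oz ≈ 1928 g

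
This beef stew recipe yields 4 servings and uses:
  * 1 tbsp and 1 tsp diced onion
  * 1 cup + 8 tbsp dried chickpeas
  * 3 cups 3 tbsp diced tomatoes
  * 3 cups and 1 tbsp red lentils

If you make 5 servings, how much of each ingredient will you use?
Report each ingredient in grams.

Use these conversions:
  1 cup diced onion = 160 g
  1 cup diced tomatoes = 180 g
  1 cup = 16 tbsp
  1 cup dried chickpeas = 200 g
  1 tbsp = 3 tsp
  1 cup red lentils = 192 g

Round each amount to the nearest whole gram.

diced onion: 17 g; dried chickpeas: 375 g; diced tomatoes: 717 g; red lentils: 735 g

Scaling factor: 5/4 = 1.25.
diced onion: (1 tbsp + 1 tsp = 4/3 tbsp) × 5/4 ÷ 16 tbsp/cup × 160 g/cup ≈ 17 g
dried chickpeas: (1 cup + 8 tbsp = 1.5 cup) × 5/4 × 200 g/cup = 375 g
diced tomatoes: (3 cup + 3 tbsp = 3.1875 cup) × 5/4 × 180 g/cup ≈ 717 g
red lentils: (3 cup + 1 tbsp = 3.0625 cup) × 5/4 × 192 g/cup = 735 g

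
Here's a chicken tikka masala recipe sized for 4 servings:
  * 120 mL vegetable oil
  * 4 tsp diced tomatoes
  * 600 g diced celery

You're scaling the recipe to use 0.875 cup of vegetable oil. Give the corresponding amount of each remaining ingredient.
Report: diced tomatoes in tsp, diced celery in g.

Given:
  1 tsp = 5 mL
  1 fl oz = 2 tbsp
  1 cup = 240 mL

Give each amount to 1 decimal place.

diced tomatoes: 7.0 tsp; diced celery: 1050.0 g

The original recipe has 0.5 cup of vegetable oil, so the scaling factor is 0.875 ÷ 0.5 = 7/4 = 1.75.
diced tomatoes: 4 tsp × 7/4 = 7.0 tsp
diced celery: 600 g × 7/4 = 1050.0 g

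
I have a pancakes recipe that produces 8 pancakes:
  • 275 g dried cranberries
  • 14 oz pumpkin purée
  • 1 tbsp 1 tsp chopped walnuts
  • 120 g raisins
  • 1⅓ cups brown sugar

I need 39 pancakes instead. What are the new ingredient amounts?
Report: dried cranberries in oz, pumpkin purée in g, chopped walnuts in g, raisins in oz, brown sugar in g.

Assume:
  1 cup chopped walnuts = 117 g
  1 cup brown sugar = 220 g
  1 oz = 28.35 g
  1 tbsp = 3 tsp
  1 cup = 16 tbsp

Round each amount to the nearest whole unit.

Scaling factor: 39/8 = 4.875.
dried cranberries: 275 g × 39/8 ÷ 28.35 g/oz ≈ 47 oz
pumpkin purée: 14 oz × 39/8 × 28.35 g/oz ≈ 1935 g
chopped walnuts: (1 tbsp + 1 tsp = 4/3 tbsp) × 39/8 ÷ 16 tbsp/cup × 117 g/cup ≈ 48 g
raisins: 120 g × 39/8 ÷ 28.35 g/oz ≈ 21 oz
brown sugar: 4/3 cup × 39/8 × 220 g/cup = 1430 g

dried cranberries: 47 oz; pumpkin purée: 1935 g; chopped walnuts: 48 g; raisins: 21 oz; brown sugar: 1430 g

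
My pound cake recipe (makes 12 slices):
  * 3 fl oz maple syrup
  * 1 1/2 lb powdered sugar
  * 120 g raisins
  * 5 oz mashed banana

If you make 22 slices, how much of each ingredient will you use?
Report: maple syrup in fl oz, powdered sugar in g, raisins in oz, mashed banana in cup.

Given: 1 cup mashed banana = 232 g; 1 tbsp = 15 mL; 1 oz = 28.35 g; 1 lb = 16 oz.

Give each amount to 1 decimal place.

maple syrup: 5.5 fl oz; powdered sugar: 1247.4 g; raisins: 7.8 oz; mashed banana: 1.1 cup

Scaling factor: 22/12 = 11/6.
maple syrup: 3 fl oz × 11/6 = 5.5 fl oz
powdered sugar: 1.5 lb × 11/6 × 16 oz/lb × 28.35 g/oz = 1247.4 g
raisins: 120 g × 11/6 ÷ 28.35 g/oz ≈ 7.8 oz
mashed banana: 5 oz × 11/6 × 28.35 g/oz ÷ 232 g/cup ≈ 1.1 cup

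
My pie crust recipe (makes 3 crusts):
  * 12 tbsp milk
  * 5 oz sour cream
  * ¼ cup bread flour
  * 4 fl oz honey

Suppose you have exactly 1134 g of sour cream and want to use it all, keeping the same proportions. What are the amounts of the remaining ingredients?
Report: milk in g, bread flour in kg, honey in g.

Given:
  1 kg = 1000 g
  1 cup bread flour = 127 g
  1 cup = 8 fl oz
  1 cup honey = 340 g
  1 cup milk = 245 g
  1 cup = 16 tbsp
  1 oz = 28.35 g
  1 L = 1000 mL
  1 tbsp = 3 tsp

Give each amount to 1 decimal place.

milk: 1470.0 g; bread flour: 0.3 kg; honey: 1360.0 g

The original recipe has 141.75 g of sour cream, so the scaling factor is 1134 ÷ 141.75 = 8.
milk: 12 tbsp × 8 ÷ 16 tbsp/cup × 245 g/cup = 1470.0 g
bread flour: 0.25 cup × 8 × 127 g/cup ÷ 1000 g/kg ≈ 0.3 kg
honey: 4 fl oz × 8 ÷ 8 fl oz/cup × 340 g/cup = 1360.0 g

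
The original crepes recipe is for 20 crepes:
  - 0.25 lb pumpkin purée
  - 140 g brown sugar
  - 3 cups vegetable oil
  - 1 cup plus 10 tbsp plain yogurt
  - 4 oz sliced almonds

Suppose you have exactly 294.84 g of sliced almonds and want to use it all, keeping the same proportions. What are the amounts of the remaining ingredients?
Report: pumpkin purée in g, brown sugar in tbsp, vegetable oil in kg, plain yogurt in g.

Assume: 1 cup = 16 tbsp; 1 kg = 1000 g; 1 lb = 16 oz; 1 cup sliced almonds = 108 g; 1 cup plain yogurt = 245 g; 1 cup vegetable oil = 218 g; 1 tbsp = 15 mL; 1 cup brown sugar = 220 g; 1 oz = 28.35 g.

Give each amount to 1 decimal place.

pumpkin purée: 294.8 g; brown sugar: 26.5 tbsp; vegetable oil: 1.7 kg; plain yogurt: 1035.1 g

The original recipe has 113.4 g of sliced almonds, so the scaling factor is 294.84 ÷ 113.4 = 13/5 = 2.6.
pumpkin purée: 0.25 lb × 13/5 × 16 oz/lb × 28.35 g/oz ≈ 294.8 g
brown sugar: 140 g × 13/5 ÷ 220 g/cup × 16 tbsp/cup ≈ 26.5 tbsp
vegetable oil: 3 cup × 13/5 × 218 g/cup ÷ 1000 g/kg ≈ 1.7 kg
plain yogurt: (1 cup + 10 tbsp = 1.625 cup) × 13/5 × 245 g/cup ≈ 1035.1 g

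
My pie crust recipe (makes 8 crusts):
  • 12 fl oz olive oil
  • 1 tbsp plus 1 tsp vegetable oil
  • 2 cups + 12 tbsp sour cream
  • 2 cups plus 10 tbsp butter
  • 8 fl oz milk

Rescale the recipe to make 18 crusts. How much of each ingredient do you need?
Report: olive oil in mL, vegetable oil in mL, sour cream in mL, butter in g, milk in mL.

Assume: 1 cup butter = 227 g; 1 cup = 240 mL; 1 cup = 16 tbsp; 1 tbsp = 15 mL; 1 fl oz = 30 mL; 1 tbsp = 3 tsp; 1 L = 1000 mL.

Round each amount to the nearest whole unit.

Scaling factor: 18/8 = 9/4 = 2.25.
olive oil: 12 fl oz × 9/4 × 30 mL/fl oz = 810 mL
vegetable oil: (1 tbsp + 1 tsp = 4/3 tbsp) × 9/4 × 15 mL/tbsp = 45 mL
sour cream: (2 cup + 12 tbsp = 2.75 cup) × 9/4 × 240 mL/cup = 1485 mL
butter: (2 cup + 10 tbsp = 2.625 cup) × 9/4 × 227 g/cup ≈ 1341 g
milk: 8 fl oz × 9/4 × 30 mL/fl oz = 540 mL

olive oil: 810 mL; vegetable oil: 45 mL; sour cream: 1485 mL; butter: 1341 g; milk: 540 mL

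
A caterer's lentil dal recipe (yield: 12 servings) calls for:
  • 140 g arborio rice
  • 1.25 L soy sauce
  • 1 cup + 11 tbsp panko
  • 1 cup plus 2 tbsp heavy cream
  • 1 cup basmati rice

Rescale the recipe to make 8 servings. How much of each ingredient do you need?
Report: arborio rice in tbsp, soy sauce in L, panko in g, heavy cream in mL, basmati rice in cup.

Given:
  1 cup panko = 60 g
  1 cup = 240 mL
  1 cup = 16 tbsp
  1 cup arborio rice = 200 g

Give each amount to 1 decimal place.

arborio rice: 7.5 tbsp; soy sauce: 0.8 L; panko: 67.5 g; heavy cream: 180.0 mL; basmati rice: 0.7 cup

Scaling factor: 8/12 = 2/3.
arborio rice: 140 g × 2/3 ÷ 200 g/cup × 16 tbsp/cup ≈ 7.5 tbsp
soy sauce: 1.25 L × 2/3 ≈ 0.8 L
panko: (1 cup + 11 tbsp = 1.6875 cup) × 2/3 × 60 g/cup = 67.5 g
heavy cream: (1 cup + 2 tbsp = 1.125 cup) × 2/3 × 240 mL/cup = 180.0 mL
basmati rice: 1 cup × 2/3 ≈ 0.7 cup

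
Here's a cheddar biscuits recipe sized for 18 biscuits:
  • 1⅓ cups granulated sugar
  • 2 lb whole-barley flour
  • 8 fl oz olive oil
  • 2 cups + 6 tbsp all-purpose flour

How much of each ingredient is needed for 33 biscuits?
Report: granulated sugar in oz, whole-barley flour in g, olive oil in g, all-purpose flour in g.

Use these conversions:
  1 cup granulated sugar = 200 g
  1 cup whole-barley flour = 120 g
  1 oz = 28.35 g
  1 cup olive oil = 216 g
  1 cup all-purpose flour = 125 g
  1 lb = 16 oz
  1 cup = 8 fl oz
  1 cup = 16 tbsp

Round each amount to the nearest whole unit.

Scaling factor: 33/18 = 11/6.
granulated sugar: 4/3 cup × 11/6 × 200 g/cup ÷ 28.35 g/oz ≈ 17 oz
whole-barley flour: 2 lb × 11/6 × 16 oz/lb × 28.35 g/oz ≈ 1663 g
olive oil: 8 fl oz × 11/6 ÷ 8 fl oz/cup × 216 g/cup = 396 g
all-purpose flour: (2 cup + 6 tbsp = 2.375 cup) × 11/6 × 125 g/cup ≈ 544 g

granulated sugar: 17 oz; whole-barley flour: 1663 g; olive oil: 396 g; all-purpose flour: 544 g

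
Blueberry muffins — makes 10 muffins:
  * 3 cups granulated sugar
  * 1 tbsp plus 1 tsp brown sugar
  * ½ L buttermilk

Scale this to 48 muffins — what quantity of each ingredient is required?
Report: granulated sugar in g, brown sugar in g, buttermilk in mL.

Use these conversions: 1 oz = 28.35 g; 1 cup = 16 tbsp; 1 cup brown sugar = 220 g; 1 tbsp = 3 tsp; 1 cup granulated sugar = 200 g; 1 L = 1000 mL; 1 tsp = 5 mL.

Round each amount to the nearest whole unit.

granulated sugar: 2880 g; brown sugar: 88 g; buttermilk: 2400 mL

Scaling factor: 48/10 = 24/5 = 4.8.
granulated sugar: 3 cup × 24/5 × 200 g/cup = 2880 g
brown sugar: (1 tbsp + 1 tsp = 4/3 tbsp) × 24/5 ÷ 16 tbsp/cup × 220 g/cup = 88 g
buttermilk: 0.5 L × 24/5 × 1000 mL/L = 2400 mL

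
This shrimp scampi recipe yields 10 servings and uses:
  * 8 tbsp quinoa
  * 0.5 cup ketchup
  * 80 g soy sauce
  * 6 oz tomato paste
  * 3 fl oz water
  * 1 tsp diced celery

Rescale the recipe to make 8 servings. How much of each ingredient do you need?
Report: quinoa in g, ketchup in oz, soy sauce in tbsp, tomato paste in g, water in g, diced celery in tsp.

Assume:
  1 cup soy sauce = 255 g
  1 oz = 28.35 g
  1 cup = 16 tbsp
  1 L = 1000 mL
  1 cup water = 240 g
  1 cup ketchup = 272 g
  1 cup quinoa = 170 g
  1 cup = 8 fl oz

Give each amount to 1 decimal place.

quinoa: 68.0 g; ketchup: 3.8 oz; soy sauce: 4.0 tbsp; tomato paste: 136.1 g; water: 72.0 g; diced celery: 0.8 tsp

Scaling factor: 8/10 = 4/5 = 0.8.
quinoa: 8 tbsp × 4/5 ÷ 16 tbsp/cup × 170 g/cup = 68.0 g
ketchup: 0.5 cup × 4/5 × 272 g/cup ÷ 28.35 g/oz ≈ 3.8 oz
soy sauce: 80 g × 4/5 ÷ 255 g/cup × 16 tbsp/cup ≈ 4.0 tbsp
tomato paste: 6 oz × 4/5 × 28.35 g/oz ≈ 136.1 g
water: 3 fl oz × 4/5 ÷ 8 fl oz/cup × 240 g/cup = 72.0 g
diced celery: 1 tsp × 4/5 = 0.8 tsp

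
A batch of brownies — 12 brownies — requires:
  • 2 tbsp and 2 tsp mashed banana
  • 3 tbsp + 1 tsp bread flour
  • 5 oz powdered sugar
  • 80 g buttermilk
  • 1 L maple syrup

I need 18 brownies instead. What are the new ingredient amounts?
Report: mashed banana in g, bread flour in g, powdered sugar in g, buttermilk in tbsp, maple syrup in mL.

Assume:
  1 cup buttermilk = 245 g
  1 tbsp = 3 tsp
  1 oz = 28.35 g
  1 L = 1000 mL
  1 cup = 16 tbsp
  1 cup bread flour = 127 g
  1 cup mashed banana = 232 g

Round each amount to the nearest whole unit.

mashed banana: 58 g; bread flour: 40 g; powdered sugar: 213 g; buttermilk: 8 tbsp; maple syrup: 1500 mL

Scaling factor: 18/12 = 3/2 = 1.5.
mashed banana: (2 tbsp + 2 tsp = 8/3 tbsp) × 3/2 ÷ 16 tbsp/cup × 232 g/cup = 58 g
bread flour: (3 tbsp + 1 tsp = 10/3 tbsp) × 3/2 ÷ 16 tbsp/cup × 127 g/cup ≈ 40 g
powdered sugar: 5 oz × 3/2 × 28.35 g/oz ≈ 213 g
buttermilk: 80 g × 3/2 ÷ 245 g/cup × 16 tbsp/cup ≈ 8 tbsp
maple syrup: 1 L × 3/2 × 1000 mL/L = 1500 mL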